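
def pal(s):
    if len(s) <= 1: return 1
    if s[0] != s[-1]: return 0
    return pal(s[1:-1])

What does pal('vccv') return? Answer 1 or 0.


pal('vccv'): s[0]='v' == s[-1]='v' -> check pal('cc')
pal('cc'): s[0]='c' == s[-1]='c' -> check pal('')
pal(''): len <= 1 -> return 1  (base case)
Result: 1 (palindrome)

1


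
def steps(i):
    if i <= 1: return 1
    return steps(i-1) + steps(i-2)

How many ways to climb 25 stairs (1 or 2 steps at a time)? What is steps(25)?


Building up from base cases:
steps(0) = 1
steps(1) = 1
steps(2) = steps(1) + steps(0) = 1 + 1 = 2
steps(3) = steps(2) + steps(1) = 2 + 1 = 3
steps(4) = steps(3) + steps(2) = 3 + 2 = 5
steps(5) = steps(4) + steps(3) = 5 + 3 = 8
steps(6) = steps(5) + steps(4) = 8 + 5 = 13
steps(7) = steps(6) + steps(5) = 13 + 8 = 21
steps(8) = steps(7) + steps(6) = 21 + 13 = 34
steps(9) = steps(8) + steps(7) = 34 + 21 = 55
steps(10) = steps(9) + steps(8) = 55 + 34 = 89
steps(11) = steps(10) + steps(9) = 89 + 55 = 144
steps(12) = steps(11) + steps(10) = 144 + 89 = 233
steps(13) = steps(12) + steps(11) = 233 + 144 = 377
steps(14) = steps(13) + steps(12) = 377 + 233 = 610
steps(15) = steps(14) + steps(13) = 610 + 377 = 987
steps(16) = steps(15) + steps(14) = 987 + 610 = 1597
steps(17) = steps(16) + steps(15) = 1597 + 987 = 2584
steps(18) = steps(17) + steps(16) = 2584 + 1597 = 4181
steps(19) = steps(18) + steps(17) = 4181 + 2584 = 6765
steps(20) = steps(19) + steps(18) = 6765 + 4181 = 10946
steps(21) = steps(20) + steps(19) = 10946 + 6765 = 17711
steps(22) = steps(21) + steps(20) = 17711 + 10946 = 28657
steps(23) = steps(22) + steps(21) = 28657 + 17711 = 46368
steps(24) = steps(23) + steps(22) = 46368 + 28657 = 75025
steps(25) = steps(24) + steps(23) = 75025 + 46368 = 121393

121393


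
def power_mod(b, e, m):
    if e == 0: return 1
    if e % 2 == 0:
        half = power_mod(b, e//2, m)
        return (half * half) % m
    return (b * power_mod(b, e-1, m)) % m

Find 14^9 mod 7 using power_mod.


power_mod(14, 9, 7): e is odd, compute power_mod(14, 8, 7)
  power_mod(14, 8, 7): e is even, compute power_mod(14, 4, 7)
    power_mod(14, 4, 7): e is even, compute power_mod(14, 2, 7)
      power_mod(14, 2, 7): e is even, compute power_mod(14, 1, 7)
        power_mod(14, 1, 7): e is odd, compute power_mod(14, 0, 7)
          power_mod(14, 0, 7) = 1
        (14 * 1) % 7 = 0
      half=0, (0*0) % 7 = 0
    half=0, (0*0) % 7 = 0
  half=0, (0*0) % 7 = 0
(14 * 0) % 7 = 0

0


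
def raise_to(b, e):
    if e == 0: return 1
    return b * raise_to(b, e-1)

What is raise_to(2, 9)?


raise_to(2, 9)
= 2 * raise_to(2, 8)
= 2 * 2 * raise_to(2, 7)
= 2 * 2 * 2 * raise_to(2, 6)
= 2 * 2 * 2 * 2 * raise_to(2, 5)
= 2 * 2 * 2 * 2 * 2 * raise_to(2, 4)
= 2 * 2 * 2 * 2 * 2 * 2 * raise_to(2, 3)
= 2 * 2 * 2 * 2 * 2 * 2 * 2 * raise_to(2, 2)
= 2 * 2 * 2 * 2 * 2 * 2 * 2 * 2 * raise_to(2, 1)
= 2 * 2 * 2 * 2 * 2 * 2 * 2 * 2 * 2 * raise_to(2, 0)
= 2 * 2 * 2 * 2 * 2 * 2 * 2 * 2 * 2 * 1
= 512

512


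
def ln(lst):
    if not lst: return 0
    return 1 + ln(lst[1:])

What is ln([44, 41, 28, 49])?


ln([44, 41, 28, 49]) = 1 + ln([41, 28, 49])
ln([41, 28, 49]) = 1 + ln([28, 49])
ln([28, 49]) = 1 + ln([49])
ln([49]) = 1 + ln([])
ln([]) = 0  (base case)
Unwinding: 1 + 1 + 1 + 1 + 0 = 4

4


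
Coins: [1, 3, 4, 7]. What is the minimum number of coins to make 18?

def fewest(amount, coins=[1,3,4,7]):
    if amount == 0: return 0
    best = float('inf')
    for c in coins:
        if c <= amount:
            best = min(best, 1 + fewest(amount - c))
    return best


Building up with DP:
fewest(0) = 0
fewest(1) = min(1+fewest(0)=1+0=1) = 1
fewest(2) = min(1+fewest(1)=1+1=2) = 2
fewest(3) = min(1+fewest(2)=1+2=3, 1+fewest(0)=1+0=1) = 1
fewest(4) = min(1+fewest(3)=1+1=2, 1+fewest(1)=1+1=2, 1+fewest(0)=1+0=1) = 1
fewest(5) = min(1+fewest(4)=1+1=2, 1+fewest(2)=1+2=3, 1+fewest(1)=1+1=2) = 2
fewest(6) = min(1+fewest(5)=1+2=3, 1+fewest(3)=1+1=2, 1+fewest(2)=1+2=3) = 2
fewest(7) = min(1+fewest(6)=1+2=3, 1+fewest(4)=1+1=2, 1+fewest(3)=1+1=2, 1+fewest(0)=1+0=1) = 1
fewest(8) = min(1+fewest(7)=1+1=2, 1+fewest(5)=1+2=3, 1+fewest(4)=1+1=2, 1+fewest(1)=1+1=2) = 2
fewest(9) = min(1+fewest(8)=1+2=3, 1+fewest(6)=1+2=3, 1+fewest(5)=1+2=3, 1+fewest(2)=1+2=3) = 3
fewest(10) = min(1+fewest(9)=1+3=4, 1+fewest(7)=1+1=2, 1+fewest(6)=1+2=3, 1+fewest(3)=1+1=2) = 2
fewest(11) = min(1+fewest(10)=1+2=3, 1+fewest(8)=1+2=3, 1+fewest(7)=1+1=2, 1+fewest(4)=1+1=2) = 2
fewest(12) = min(1+fewest(11)=1+2=3, 1+fewest(9)=1+3=4, 1+fewest(8)=1+2=3, 1+fewest(5)=1+2=3) = 3
fewest(13) = min(1+fewest(12)=1+3=4, 1+fewest(10)=1+2=3, 1+fewest(9)=1+3=4, 1+fewest(6)=1+2=3) = 3
fewest(14) = min(1+fewest(13)=1+3=4, 1+fewest(11)=1+2=3, 1+fewest(10)=1+2=3, 1+fewest(7)=1+1=2) = 2
fewest(15) = min(1+fewest(14)=1+2=3, 1+fewest(12)=1+3=4, 1+fewest(11)=1+2=3, 1+fewest(8)=1+2=3) = 3
fewest(16) = min(1+fewest(15)=1+3=4, 1+fewest(13)=1+3=4, 1+fewest(12)=1+3=4, 1+fewest(9)=1+3=4) = 4
fewest(17) = min(1+fewest(16)=1+4=5, 1+fewest(14)=1+2=3, 1+fewest(13)=1+3=4, 1+fewest(10)=1+2=3) = 3
fewest(18) = min(1+fewest(17)=1+3=4, 1+fewest(15)=1+3=4, 1+fewest(14)=1+2=3, 1+fewest(11)=1+2=3) = 3

3


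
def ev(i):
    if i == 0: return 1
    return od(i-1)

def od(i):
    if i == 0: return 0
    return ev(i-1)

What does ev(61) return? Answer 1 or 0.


ev(61) = od(60)
od(60) = ev(59)
ev(59) = od(58)
od(58) = ev(57)
ev(57) = od(56)
od(56) = ev(55)
ev(55) = od(54)
od(54) = ev(53)
ev(53) = od(52)
od(52) = ev(51)
ev(51) = od(50)
od(50) = ev(49)
ev(49) = od(48)
od(48) = ev(47)
ev(47) = od(46)
od(46) = ev(45)
ev(45) = od(44)
od(44) = ev(43)
ev(43) = od(42)
od(42) = ev(41)
ev(41) = od(40)
od(40) = ev(39)
ev(39) = od(38)
od(38) = ev(37)
ev(37) = od(36)
od(36) = ev(35)
ev(35) = od(34)
od(34) = ev(33)
ev(33) = od(32)
od(32) = ev(31)
ev(31) = od(30)
od(30) = ev(29)
ev(29) = od(28)
od(28) = ev(27)
ev(27) = od(26)
od(26) = ev(25)
ev(25) = od(24)
od(24) = ev(23)
ev(23) = od(22)
od(22) = ev(21)
ev(21) = od(20)
od(20) = ev(19)
ev(19) = od(18)
od(18) = ev(17)
ev(17) = od(16)
od(16) = ev(15)
ev(15) = od(14)
od(14) = ev(13)
ev(13) = od(12)
od(12) = ev(11)
ev(11) = od(10)
od(10) = ev(9)
ev(9) = od(8)
od(8) = ev(7)
ev(7) = od(6)
od(6) = ev(5)
ev(5) = od(4)
od(4) = ev(3)
ev(3) = od(2)
od(2) = ev(1)
ev(1) = od(0)
od(0) = 0  (base case)
Result: 0

0


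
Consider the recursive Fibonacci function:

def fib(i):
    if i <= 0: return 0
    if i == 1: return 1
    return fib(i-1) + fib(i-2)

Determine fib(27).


Computing fib(27) bottom-up:
fib(0) = 0
fib(1) = 1
fib(2) = fib(1) + fib(0) = 1 + 0 = 1
fib(3) = fib(2) + fib(1) = 1 + 1 = 2
fib(4) = fib(3) + fib(2) = 2 + 1 = 3
fib(5) = fib(4) + fib(3) = 3 + 2 = 5
fib(6) = fib(5) + fib(4) = 5 + 3 = 8
fib(7) = fib(6) + fib(5) = 8 + 5 = 13
fib(8) = fib(7) + fib(6) = 13 + 8 = 21
fib(9) = fib(8) + fib(7) = 21 + 13 = 34
fib(10) = fib(9) + fib(8) = 34 + 21 = 55
fib(11) = fib(10) + fib(9) = 55 + 34 = 89
fib(12) = fib(11) + fib(10) = 89 + 55 = 144
fib(13) = fib(12) + fib(11) = 144 + 89 = 233
fib(14) = fib(13) + fib(12) = 233 + 144 = 377
fib(15) = fib(14) + fib(13) = 377 + 233 = 610
fib(16) = fib(15) + fib(14) = 610 + 377 = 987
fib(17) = fib(16) + fib(15) = 987 + 610 = 1597
fib(18) = fib(17) + fib(16) = 1597 + 987 = 2584
fib(19) = fib(18) + fib(17) = 2584 + 1597 = 4181
fib(20) = fib(19) + fib(18) = 4181 + 2584 = 6765
fib(21) = fib(20) + fib(19) = 6765 + 4181 = 10946
fib(22) = fib(21) + fib(20) = 10946 + 6765 = 17711
fib(23) = fib(22) + fib(21) = 17711 + 10946 = 28657
fib(24) = fib(23) + fib(22) = 28657 + 17711 = 46368
fib(25) = fib(24) + fib(23) = 46368 + 28657 = 75025
fib(26) = fib(25) + fib(24) = 75025 + 46368 = 121393
fib(27) = fib(26) + fib(25) = 121393 + 75025 = 196418

196418


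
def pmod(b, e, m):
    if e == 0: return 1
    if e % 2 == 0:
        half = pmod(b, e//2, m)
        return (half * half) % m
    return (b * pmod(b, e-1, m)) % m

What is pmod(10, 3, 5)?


pmod(10, 3, 5): e is odd, compute pmod(10, 2, 5)
  pmod(10, 2, 5): e is even, compute pmod(10, 1, 5)
    pmod(10, 1, 5): e is odd, compute pmod(10, 0, 5)
      pmod(10, 0, 5) = 1
    (10 * 1) % 5 = 0
  half=0, (0*0) % 5 = 0
(10 * 0) % 5 = 0

0


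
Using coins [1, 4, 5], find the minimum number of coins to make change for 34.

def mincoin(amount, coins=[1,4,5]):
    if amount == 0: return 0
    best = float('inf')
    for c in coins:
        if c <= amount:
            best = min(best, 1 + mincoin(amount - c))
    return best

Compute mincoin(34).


Building up with DP:
mincoin(0) = 0
mincoin(1) = min(1+mincoin(0)=1+0=1) = 1
mincoin(2) = min(1+mincoin(1)=1+1=2) = 2
mincoin(3) = min(1+mincoin(2)=1+2=3) = 3
mincoin(4) = min(1+mincoin(3)=1+3=4, 1+mincoin(0)=1+0=1) = 1
mincoin(5) = min(1+mincoin(4)=1+1=2, 1+mincoin(1)=1+1=2, 1+mincoin(0)=1+0=1) = 1
mincoin(6) = min(1+mincoin(5)=1+1=2, 1+mincoin(2)=1+2=3, 1+mincoin(1)=1+1=2) = 2
mincoin(7) = min(1+mincoin(6)=1+2=3, 1+mincoin(3)=1+3=4, 1+mincoin(2)=1+2=3) = 3
mincoin(8) = min(1+mincoin(7)=1+3=4, 1+mincoin(4)=1+1=2, 1+mincoin(3)=1+3=4) = 2
mincoin(9) = min(1+mincoin(8)=1+2=3, 1+mincoin(5)=1+1=2, 1+mincoin(4)=1+1=2) = 2
mincoin(10) = min(1+mincoin(9)=1+2=3, 1+mincoin(6)=1+2=3, 1+mincoin(5)=1+1=2) = 2
mincoin(11) = min(1+mincoin(10)=1+2=3, 1+mincoin(7)=1+3=4, 1+mincoin(6)=1+2=3) = 3
mincoin(12) = min(1+mincoin(11)=1+3=4, 1+mincoin(8)=1+2=3, 1+mincoin(7)=1+3=4) = 3
mincoin(13) = min(1+mincoin(12)=1+3=4, 1+mincoin(9)=1+2=3, 1+mincoin(8)=1+2=3) = 3
mincoin(14) = min(1+mincoin(13)=1+3=4, 1+mincoin(10)=1+2=3, 1+mincoin(9)=1+2=3) = 3
mincoin(15) = min(1+mincoin(14)=1+3=4, 1+mincoin(11)=1+3=4, 1+mincoin(10)=1+2=3) = 3
mincoin(16) = min(1+mincoin(15)=1+3=4, 1+mincoin(12)=1+3=4, 1+mincoin(11)=1+3=4) = 4
mincoin(17) = min(1+mincoin(16)=1+4=5, 1+mincoin(13)=1+3=4, 1+mincoin(12)=1+3=4) = 4
mincoin(18) = min(1+mincoin(17)=1+4=5, 1+mincoin(14)=1+3=4, 1+mincoin(13)=1+3=4) = 4
mincoin(19) = min(1+mincoin(18)=1+4=5, 1+mincoin(15)=1+3=4, 1+mincoin(14)=1+3=4) = 4
mincoin(20) = min(1+mincoin(19)=1+4=5, 1+mincoin(16)=1+4=5, 1+mincoin(15)=1+3=4) = 4
mincoin(21) = min(1+mincoin(20)=1+4=5, 1+mincoin(17)=1+4=5, 1+mincoin(16)=1+4=5) = 5
mincoin(22) = min(1+mincoin(21)=1+5=6, 1+mincoin(18)=1+4=5, 1+mincoin(17)=1+4=5) = 5
mincoin(23) = min(1+mincoin(22)=1+5=6, 1+mincoin(19)=1+4=5, 1+mincoin(18)=1+4=5) = 5
mincoin(24) = min(1+mincoin(23)=1+5=6, 1+mincoin(20)=1+4=5, 1+mincoin(19)=1+4=5) = 5
mincoin(25) = min(1+mincoin(24)=1+5=6, 1+mincoin(21)=1+5=6, 1+mincoin(20)=1+4=5) = 5
mincoin(26) = min(1+mincoin(25)=1+5=6, 1+mincoin(22)=1+5=6, 1+mincoin(21)=1+5=6) = 6
mincoin(27) = min(1+mincoin(26)=1+6=7, 1+mincoin(23)=1+5=6, 1+mincoin(22)=1+5=6) = 6
mincoin(28) = min(1+mincoin(27)=1+6=7, 1+mincoin(24)=1+5=6, 1+mincoin(23)=1+5=6) = 6
mincoin(29) = min(1+mincoin(28)=1+6=7, 1+mincoin(25)=1+5=6, 1+mincoin(24)=1+5=6) = 6
mincoin(30) = min(1+mincoin(29)=1+6=7, 1+mincoin(26)=1+6=7, 1+mincoin(25)=1+5=6) = 6
mincoin(31) = min(1+mincoin(30)=1+6=7, 1+mincoin(27)=1+6=7, 1+mincoin(26)=1+6=7) = 7
mincoin(32) = min(1+mincoin(31)=1+7=8, 1+mincoin(28)=1+6=7, 1+mincoin(27)=1+6=7) = 7
mincoin(33) = min(1+mincoin(32)=1+7=8, 1+mincoin(29)=1+6=7, 1+mincoin(28)=1+6=7) = 7
mincoin(34) = min(1+mincoin(33)=1+7=8, 1+mincoin(30)=1+6=7, 1+mincoin(29)=1+6=7) = 7

7


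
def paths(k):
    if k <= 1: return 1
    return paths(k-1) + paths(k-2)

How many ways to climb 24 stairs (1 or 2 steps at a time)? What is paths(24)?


Building up from base cases:
paths(0) = 1
paths(1) = 1
paths(2) = paths(1) + paths(0) = 1 + 1 = 2
paths(3) = paths(2) + paths(1) = 2 + 1 = 3
paths(4) = paths(3) + paths(2) = 3 + 2 = 5
paths(5) = paths(4) + paths(3) = 5 + 3 = 8
paths(6) = paths(5) + paths(4) = 8 + 5 = 13
paths(7) = paths(6) + paths(5) = 13 + 8 = 21
paths(8) = paths(7) + paths(6) = 21 + 13 = 34
paths(9) = paths(8) + paths(7) = 34 + 21 = 55
paths(10) = paths(9) + paths(8) = 55 + 34 = 89
paths(11) = paths(10) + paths(9) = 89 + 55 = 144
paths(12) = paths(11) + paths(10) = 144 + 89 = 233
paths(13) = paths(12) + paths(11) = 233 + 144 = 377
paths(14) = paths(13) + paths(12) = 377 + 233 = 610
paths(15) = paths(14) + paths(13) = 610 + 377 = 987
paths(16) = paths(15) + paths(14) = 987 + 610 = 1597
paths(17) = paths(16) + paths(15) = 1597 + 987 = 2584
paths(18) = paths(17) + paths(16) = 2584 + 1597 = 4181
paths(19) = paths(18) + paths(17) = 4181 + 2584 = 6765
paths(20) = paths(19) + paths(18) = 6765 + 4181 = 10946
paths(21) = paths(20) + paths(19) = 10946 + 6765 = 17711
paths(22) = paths(21) + paths(20) = 17711 + 10946 = 28657
paths(23) = paths(22) + paths(21) = 28657 + 17711 = 46368
paths(24) = paths(23) + paths(22) = 46368 + 28657 = 75025

75025


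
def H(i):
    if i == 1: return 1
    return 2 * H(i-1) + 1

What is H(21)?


H(21) = 2 * H(20) + 1
H(20) = 2 * H(19) + 1
H(19) = 2 * H(18) + 1
H(18) = 2 * H(17) + 1
H(17) = 2 * H(16) + 1
H(16) = 2 * H(15) + 1
H(15) = 2 * H(14) + 1
H(14) = 2 * H(13) + 1
H(13) = 2 * H(12) + 1
H(12) = 2 * H(11) + 1
H(11) = 2 * H(10) + 1
H(10) = 2 * H(9) + 1
H(9) = 2 * H(8) + 1
H(8) = 2 * H(7) + 1
H(7) = 2 * H(6) + 1
H(6) = 2 * H(5) + 1
H(5) = 2 * H(4) + 1
H(4) = 2 * H(3) + 1
H(3) = 2 * H(2) + 1
H(2) = 2 * H(1) + 1
H(1) = 1  (base case)
H(2) = 2 * 1 + 1 = 3
H(3) = 2 * 3 + 1 = 7
H(4) = 2 * 7 + 1 = 15
H(5) = 2 * 15 + 1 = 31
H(6) = 2 * 31 + 1 = 63
H(7) = 2 * 63 + 1 = 127
H(8) = 2 * 127 + 1 = 255
H(9) = 2 * 255 + 1 = 511
H(10) = 2 * 511 + 1 = 1023
H(11) = 2 * 1023 + 1 = 2047
H(12) = 2 * 2047 + 1 = 4095
H(13) = 2 * 4095 + 1 = 8191
H(14) = 2 * 8191 + 1 = 16383
H(15) = 2 * 16383 + 1 = 32767
H(16) = 2 * 32767 + 1 = 65535
H(17) = 2 * 65535 + 1 = 131071
H(18) = 2 * 131071 + 1 = 262143
H(19) = 2 * 262143 + 1 = 524287
H(20) = 2 * 524287 + 1 = 1048575
H(21) = 2 * 1048575 + 1 = 2097151

2097151


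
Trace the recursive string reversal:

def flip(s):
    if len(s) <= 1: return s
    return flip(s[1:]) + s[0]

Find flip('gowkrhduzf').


flip('gowkrhduzf') = flip('owkrhduzf') + 'g'
flip('owkrhduzf') = flip('wkrhduzf') + 'o'
flip('wkrhduzf') = flip('krhduzf') + 'w'
flip('krhduzf') = flip('rhduzf') + 'k'
flip('rhduzf') = flip('hduzf') + 'r'
flip('hduzf') = flip('duzf') + 'h'
flip('duzf') = flip('uzf') + 'd'
flip('uzf') = flip('zf') + 'u'
flip('zf') = flip('f') + 'z'
flip('f') = 'f'  (base case)
Concatenating: 'f' + 'z' + 'u' + 'd' + 'h' + 'r' + 'k' + 'w' + 'o' + 'g' = 'fzudhrkwog'

fzudhrkwog


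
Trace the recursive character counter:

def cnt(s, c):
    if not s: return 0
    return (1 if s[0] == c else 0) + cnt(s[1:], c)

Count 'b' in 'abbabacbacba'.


s[0]='a' != 'b' -> 0
s[0]='b' == 'b' -> 1
s[0]='b' == 'b' -> 1
s[0]='a' != 'b' -> 0
s[0]='b' == 'b' -> 1
s[0]='a' != 'b' -> 0
s[0]='c' != 'b' -> 0
s[0]='b' == 'b' -> 1
s[0]='a' != 'b' -> 0
s[0]='c' != 'b' -> 0
s[0]='b' == 'b' -> 1
s[0]='a' != 'b' -> 0
Sum: 0 + 1 + 1 + 0 + 1 + 0 + 0 + 1 + 0 + 0 + 1 + 0 = 5

5


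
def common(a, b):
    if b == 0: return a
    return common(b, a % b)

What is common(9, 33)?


common(9, 33) = common(33, 9)
common(33, 9) = common(9, 6)
common(9, 6) = common(6, 3)
common(6, 3) = common(3, 0)
common(3, 0) = 3  (base case)

3


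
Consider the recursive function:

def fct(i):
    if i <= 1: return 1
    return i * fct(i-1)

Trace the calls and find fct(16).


fct(16)
= 16 * fct(15)
= 16 * 15 * fct(14)
= 16 * 15 * 14 * fct(13)
= 16 * 15 * 14 * 13 * fct(12)
= 16 * 15 * 14 * 13 * 12 * fct(11)
= 16 * 15 * 14 * 13 * 12 * 11 * fct(10)
= 16 * 15 * 14 * 13 * 12 * 11 * 10 * fct(9)
= 16 * 15 * 14 * 13 * 12 * 11 * 10 * 9 * fct(8)
= 16 * 15 * 14 * 13 * 12 * 11 * 10 * 9 * 8 * fct(7)
= 16 * 15 * 14 * 13 * 12 * 11 * 10 * 9 * 8 * 7 * fct(6)
= 16 * 15 * 14 * 13 * 12 * 11 * 10 * 9 * 8 * 7 * 6 * fct(5)
= 16 * 15 * 14 * 13 * 12 * 11 * 10 * 9 * 8 * 7 * 6 * 5 * fct(4)
= 16 * 15 * 14 * 13 * 12 * 11 * 10 * 9 * 8 * 7 * 6 * 5 * 4 * fct(3)
= 16 * 15 * 14 * 13 * 12 * 11 * 10 * 9 * 8 * 7 * 6 * 5 * 4 * 3 * fct(2)
= 16 * 15 * 14 * 13 * 12 * 11 * 10 * 9 * 8 * 7 * 6 * 5 * 4 * 3 * 2 * fct(1)
= 16 * 15 * 14 * 13 * 12 * 11 * 10 * 9 * 8 * 7 * 6 * 5 * 4 * 3 * 2 * 1
= 20922789888000

20922789888000


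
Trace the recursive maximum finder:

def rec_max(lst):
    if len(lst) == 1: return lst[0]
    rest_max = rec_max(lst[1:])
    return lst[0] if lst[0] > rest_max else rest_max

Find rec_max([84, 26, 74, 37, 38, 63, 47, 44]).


rec_max([84, 26, 74, 37, 38, 63, 47, 44]): compare 84 with rec_max([26, 74, 37, 38, 63, 47, 44])
rec_max([26, 74, 37, 38, 63, 47, 44]): compare 26 with rec_max([74, 37, 38, 63, 47, 44])
rec_max([74, 37, 38, 63, 47, 44]): compare 74 with rec_max([37, 38, 63, 47, 44])
rec_max([37, 38, 63, 47, 44]): compare 37 with rec_max([38, 63, 47, 44])
rec_max([38, 63, 47, 44]): compare 38 with rec_max([63, 47, 44])
rec_max([63, 47, 44]): compare 63 with rec_max([47, 44])
rec_max([47, 44]): compare 47 with rec_max([44])
rec_max([44]) = 44  (base case)
Compare 47 with 44 -> 47
Compare 63 with 47 -> 63
Compare 38 with 63 -> 63
Compare 37 with 63 -> 63
Compare 74 with 63 -> 74
Compare 26 with 74 -> 74
Compare 84 with 74 -> 84

84


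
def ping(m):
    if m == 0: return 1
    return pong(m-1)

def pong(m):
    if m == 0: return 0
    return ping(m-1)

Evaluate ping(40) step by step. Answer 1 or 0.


ping(40) = pong(39)
pong(39) = ping(38)
ping(38) = pong(37)
pong(37) = ping(36)
ping(36) = pong(35)
pong(35) = ping(34)
ping(34) = pong(33)
pong(33) = ping(32)
ping(32) = pong(31)
pong(31) = ping(30)
ping(30) = pong(29)
pong(29) = ping(28)
ping(28) = pong(27)
pong(27) = ping(26)
ping(26) = pong(25)
pong(25) = ping(24)
ping(24) = pong(23)
pong(23) = ping(22)
ping(22) = pong(21)
pong(21) = ping(20)
ping(20) = pong(19)
pong(19) = ping(18)
ping(18) = pong(17)
pong(17) = ping(16)
ping(16) = pong(15)
pong(15) = ping(14)
ping(14) = pong(13)
pong(13) = ping(12)
ping(12) = pong(11)
pong(11) = ping(10)
ping(10) = pong(9)
pong(9) = ping(8)
ping(8) = pong(7)
pong(7) = ping(6)
ping(6) = pong(5)
pong(5) = ping(4)
ping(4) = pong(3)
pong(3) = ping(2)
ping(2) = pong(1)
pong(1) = ping(0)
ping(0) = 1  (base case)
Result: 1

1


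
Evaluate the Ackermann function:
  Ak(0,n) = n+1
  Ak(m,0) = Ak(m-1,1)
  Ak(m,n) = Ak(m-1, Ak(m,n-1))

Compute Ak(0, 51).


Ak(0, 51) = 52
Result: Ak(0, 51) = 52

52


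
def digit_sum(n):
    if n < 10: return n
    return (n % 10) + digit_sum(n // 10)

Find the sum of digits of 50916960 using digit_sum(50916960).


digit_sum(50916960) = 0 + digit_sum(5091696)
digit_sum(5091696) = 6 + digit_sum(509169)
digit_sum(509169) = 9 + digit_sum(50916)
digit_sum(50916) = 6 + digit_sum(5091)
digit_sum(5091) = 1 + digit_sum(509)
digit_sum(509) = 9 + digit_sum(50)
digit_sum(50) = 0 + digit_sum(5)
digit_sum(5) = 5  (base case)
Total: 0 + 6 + 9 + 6 + 1 + 9 + 0 + 5 = 36

36


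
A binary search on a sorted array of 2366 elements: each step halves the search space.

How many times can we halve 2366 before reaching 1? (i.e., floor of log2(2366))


2366 / 2 = 1183
1183 / 2 = 591
591 / 2 = 295
295 / 2 = 147
147 / 2 = 73
73 / 2 = 36
36 / 2 = 18
18 / 2 = 9
9 / 2 = 4
4 / 2 = 2
2 / 2 = 1
Reached 1 after 11 halvings

11


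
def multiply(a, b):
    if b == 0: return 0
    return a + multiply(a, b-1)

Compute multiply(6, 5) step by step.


multiply(6, 5) = 6 + multiply(6, 4)
multiply(6, 4) = 6 + multiply(6, 3)
multiply(6, 3) = 6 + multiply(6, 2)
multiply(6, 2) = 6 + multiply(6, 1)
multiply(6, 1) = 6 + multiply(6, 0)
multiply(6, 0) = 0  (base case)
Total: 6 + 6 + 6 + 6 + 6 + 0 = 30

30


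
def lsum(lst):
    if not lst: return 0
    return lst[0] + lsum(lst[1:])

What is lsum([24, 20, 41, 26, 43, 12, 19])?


lsum([24, 20, 41, 26, 43, 12, 19]) = 24 + lsum([20, 41, 26, 43, 12, 19])
lsum([20, 41, 26, 43, 12, 19]) = 20 + lsum([41, 26, 43, 12, 19])
lsum([41, 26, 43, 12, 19]) = 41 + lsum([26, 43, 12, 19])
lsum([26, 43, 12, 19]) = 26 + lsum([43, 12, 19])
lsum([43, 12, 19]) = 43 + lsum([12, 19])
lsum([12, 19]) = 12 + lsum([19])
lsum([19]) = 19 + lsum([])
lsum([]) = 0  (base case)
Total: 24 + 20 + 41 + 26 + 43 + 12 + 19 + 0 = 185

185


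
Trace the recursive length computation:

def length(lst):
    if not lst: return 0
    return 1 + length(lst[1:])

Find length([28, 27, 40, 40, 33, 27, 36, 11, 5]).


length([28, 27, 40, 40, 33, 27, 36, 11, 5]) = 1 + length([27, 40, 40, 33, 27, 36, 11, 5])
length([27, 40, 40, 33, 27, 36, 11, 5]) = 1 + length([40, 40, 33, 27, 36, 11, 5])
length([40, 40, 33, 27, 36, 11, 5]) = 1 + length([40, 33, 27, 36, 11, 5])
length([40, 33, 27, 36, 11, 5]) = 1 + length([33, 27, 36, 11, 5])
length([33, 27, 36, 11, 5]) = 1 + length([27, 36, 11, 5])
length([27, 36, 11, 5]) = 1 + length([36, 11, 5])
length([36, 11, 5]) = 1 + length([11, 5])
length([11, 5]) = 1 + length([5])
length([5]) = 1 + length([])
length([]) = 0  (base case)
Unwinding: 1 + 1 + 1 + 1 + 1 + 1 + 1 + 1 + 1 + 0 = 9

9


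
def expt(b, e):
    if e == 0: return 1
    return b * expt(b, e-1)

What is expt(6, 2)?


expt(6, 2)
= 6 * expt(6, 1)
= 6 * 6 * expt(6, 0)
= 6 * 6 * 1
= 36

36


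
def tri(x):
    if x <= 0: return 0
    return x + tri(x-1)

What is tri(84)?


tri(84)
= 84 + 83 + 82 + 81 + 80 + 79 + 78 + 77 + 76 + 75 + 74 + 73 + 72 + 71 + 70 + 69 + 68 + 67 + 66 + 65 + 64 + 63 + 62 + 61 + 60 + 59 + 58 + 57 + 56 + 55 + 54 + 53 + 52 + 51 + 50 + 49 + 48 + 47 + 46 + 45 + 44 + 43 + 42 + 41 + 40 + 39 + 38 + 37 + 36 + 35 + 34 + 33 + 32 + 31 + 30 + 29 + 28 + 27 + 26 + 25 + 24 + 23 + 22 + 21 + 20 + 19 + 18 + 17 + 16 + 15 + 14 + 13 + 12 + 11 + 10 + 9 + 8 + 7 + 6 + 5 + 4 + 3 + 2 + 1 + tri(0)
= 84 + 83 + 82 + 81 + 80 + 79 + 78 + 77 + 76 + 75 + 74 + 73 + 72 + 71 + 70 + 69 + 68 + 67 + 66 + 65 + 64 + 63 + 62 + 61 + 60 + 59 + 58 + 57 + 56 + 55 + 54 + 53 + 52 + 51 + 50 + 49 + 48 + 47 + 46 + 45 + 44 + 43 + 42 + 41 + 40 + 39 + 38 + 37 + 36 + 35 + 34 + 33 + 32 + 31 + 30 + 29 + 28 + 27 + 26 + 25 + 24 + 23 + 22 + 21 + 20 + 19 + 18 + 17 + 16 + 15 + 14 + 13 + 12 + 11 + 10 + 9 + 8 + 7 + 6 + 5 + 4 + 3 + 2 + 1 + 0
= 3570

3570


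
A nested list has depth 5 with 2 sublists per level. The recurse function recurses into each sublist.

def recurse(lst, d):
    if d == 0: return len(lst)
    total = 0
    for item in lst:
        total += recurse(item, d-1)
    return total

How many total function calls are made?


At depth 0 (root): 1 call
At depth 1: each of 1 parents calls recurse on 2 children = 2 calls
At depth 2: each of 2 parents calls recurse on 2 children = 4 calls
At depth 3: each of 4 parents calls recurse on 2 children = 8 calls
At depth 4: each of 8 parents calls recurse on 2 children = 16 calls
At depth 5: each of 16 parents calls recurse on 2 children = 32 calls
Total: 1 + 2 + 4 + 8 + 16 + 32 = 63

63


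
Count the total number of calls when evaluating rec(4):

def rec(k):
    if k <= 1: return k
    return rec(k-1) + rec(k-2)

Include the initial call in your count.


Let C(n) = total calls for rec(n)
C(0) = 1, C(1) = 1
C(2) = 1 + C(1) + C(0) = 1 + 1 + 1 = 3
C(3) = 1 + C(2) + C(1) = 1 + 3 + 1 = 5
C(4) = 1 + C(3) + C(2) = 1 + 5 + 3 = 9

9


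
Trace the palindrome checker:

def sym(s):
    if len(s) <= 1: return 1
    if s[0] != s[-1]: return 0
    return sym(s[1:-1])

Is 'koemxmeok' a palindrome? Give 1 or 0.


sym('koemxmeok'): s[0]='k' == s[-1]='k' -> check sym('oemxmeo')
sym('oemxmeo'): s[0]='o' == s[-1]='o' -> check sym('emxme')
sym('emxme'): s[0]='e' == s[-1]='e' -> check sym('mxm')
sym('mxm'): s[0]='m' == s[-1]='m' -> check sym('x')
sym('x'): len <= 1 -> return 1  (base case)
Result: 1 (palindrome)

1


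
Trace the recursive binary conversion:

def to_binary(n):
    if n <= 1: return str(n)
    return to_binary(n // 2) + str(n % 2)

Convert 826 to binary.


to_binary(826) = to_binary(413) + '0'
to_binary(413) = to_binary(206) + '1'
to_binary(206) = to_binary(103) + '0'
to_binary(103) = to_binary(51) + '1'
to_binary(51) = to_binary(25) + '1'
to_binary(25) = to_binary(12) + '1'
to_binary(12) = to_binary(6) + '0'
to_binary(6) = to_binary(3) + '0'
to_binary(3) = to_binary(1) + '1'
to_binary(1) = '1'  (base case)
Concatenating: '1' + '1' + '0' + '0' + '1' + '1' + '1' + '0' + '1' + '0' = '1100111010'

1100111010


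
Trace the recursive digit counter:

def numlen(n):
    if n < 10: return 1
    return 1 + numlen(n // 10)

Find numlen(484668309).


numlen(484668309) = 1 + numlen(48466830)
numlen(48466830) = 1 + numlen(4846683)
numlen(4846683) = 1 + numlen(484668)
numlen(484668) = 1 + numlen(48466)
numlen(48466) = 1 + numlen(4846)
numlen(4846) = 1 + numlen(484)
numlen(484) = 1 + numlen(48)
numlen(48) = 1 + numlen(4)
numlen(4) = 1  (base case: 4 < 10)
Unwinding: 1 + 1 + 1 + 1 + 1 + 1 + 1 + 1 + 1 = 9

9


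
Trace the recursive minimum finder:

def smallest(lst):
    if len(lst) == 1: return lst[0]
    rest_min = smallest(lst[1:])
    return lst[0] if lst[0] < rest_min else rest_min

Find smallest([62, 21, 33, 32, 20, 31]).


smallest([62, 21, 33, 32, 20, 31]): compare 62 with smallest([21, 33, 32, 20, 31])
smallest([21, 33, 32, 20, 31]): compare 21 with smallest([33, 32, 20, 31])
smallest([33, 32, 20, 31]): compare 33 with smallest([32, 20, 31])
smallest([32, 20, 31]): compare 32 with smallest([20, 31])
smallest([20, 31]): compare 20 with smallest([31])
smallest([31]) = 31  (base case)
Compare 20 with 31 -> 20
Compare 32 with 20 -> 20
Compare 33 with 20 -> 20
Compare 21 with 20 -> 20
Compare 62 with 20 -> 20

20


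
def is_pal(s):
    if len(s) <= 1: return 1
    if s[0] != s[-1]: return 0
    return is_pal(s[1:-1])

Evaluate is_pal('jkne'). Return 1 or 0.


is_pal('jkne'): s[0]='j' != s[-1]='e' -> return 0
Result: 0 (not a palindrome)

0


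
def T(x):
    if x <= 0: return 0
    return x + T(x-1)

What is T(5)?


T(5)
= 5 + 4 + 3 + 2 + 1 + T(0)
= 5 + 4 + 3 + 2 + 1 + 0
= 15

15


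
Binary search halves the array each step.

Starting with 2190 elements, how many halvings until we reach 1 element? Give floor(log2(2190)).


2190 / 2 = 1095
1095 / 2 = 547
547 / 2 = 273
273 / 2 = 136
136 / 2 = 68
68 / 2 = 34
34 / 2 = 17
17 / 2 = 8
8 / 2 = 4
4 / 2 = 2
2 / 2 = 1
Reached 1 after 11 halvings

11


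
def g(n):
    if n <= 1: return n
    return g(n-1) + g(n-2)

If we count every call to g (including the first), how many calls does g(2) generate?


Let C(n) = total calls for g(n)
C(0) = 1, C(1) = 1
C(2) = 1 + C(1) + C(0) = 1 + 1 + 1 = 3

3


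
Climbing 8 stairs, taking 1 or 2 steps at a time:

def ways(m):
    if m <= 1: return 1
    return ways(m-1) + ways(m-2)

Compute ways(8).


Building up from base cases:
ways(0) = 1
ways(1) = 1
ways(2) = ways(1) + ways(0) = 1 + 1 = 2
ways(3) = ways(2) + ways(1) = 2 + 1 = 3
ways(4) = ways(3) + ways(2) = 3 + 2 = 5
ways(5) = ways(4) + ways(3) = 5 + 3 = 8
ways(6) = ways(5) + ways(4) = 8 + 5 = 13
ways(7) = ways(6) + ways(5) = 13 + 8 = 21
ways(8) = ways(7) + ways(6) = 21 + 13 = 34

34


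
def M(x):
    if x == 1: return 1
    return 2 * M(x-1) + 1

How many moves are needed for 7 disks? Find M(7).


M(7) = 2 * M(6) + 1
M(6) = 2 * M(5) + 1
M(5) = 2 * M(4) + 1
M(4) = 2 * M(3) + 1
M(3) = 2 * M(2) + 1
M(2) = 2 * M(1) + 1
M(1) = 1  (base case)
M(2) = 2 * 1 + 1 = 3
M(3) = 2 * 3 + 1 = 7
M(4) = 2 * 7 + 1 = 15
M(5) = 2 * 15 + 1 = 31
M(6) = 2 * 31 + 1 = 63
M(7) = 2 * 63 + 1 = 127

127


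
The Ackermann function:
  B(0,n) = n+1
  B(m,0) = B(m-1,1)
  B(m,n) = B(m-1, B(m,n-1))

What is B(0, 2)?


B(0, 2) = 3
Result: B(0, 2) = 3

3


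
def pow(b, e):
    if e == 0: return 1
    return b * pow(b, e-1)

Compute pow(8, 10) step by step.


pow(8, 10)
= 8 * pow(8, 9)
= 8 * 8 * pow(8, 8)
= 8 * 8 * 8 * pow(8, 7)
= 8 * 8 * 8 * 8 * pow(8, 6)
= 8 * 8 * 8 * 8 * 8 * pow(8, 5)
= 8 * 8 * 8 * 8 * 8 * 8 * pow(8, 4)
= 8 * 8 * 8 * 8 * 8 * 8 * 8 * pow(8, 3)
= 8 * 8 * 8 * 8 * 8 * 8 * 8 * 8 * pow(8, 2)
= 8 * 8 * 8 * 8 * 8 * 8 * 8 * 8 * 8 * pow(8, 1)
= 8 * 8 * 8 * 8 * 8 * 8 * 8 * 8 * 8 * 8 * pow(8, 0)
= 8 * 8 * 8 * 8 * 8 * 8 * 8 * 8 * 8 * 8 * 1
= 1073741824

1073741824


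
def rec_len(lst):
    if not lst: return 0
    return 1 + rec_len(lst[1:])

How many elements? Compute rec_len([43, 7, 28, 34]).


rec_len([43, 7, 28, 34]) = 1 + rec_len([7, 28, 34])
rec_len([7, 28, 34]) = 1 + rec_len([28, 34])
rec_len([28, 34]) = 1 + rec_len([34])
rec_len([34]) = 1 + rec_len([])
rec_len([]) = 0  (base case)
Unwinding: 1 + 1 + 1 + 1 + 0 = 4

4


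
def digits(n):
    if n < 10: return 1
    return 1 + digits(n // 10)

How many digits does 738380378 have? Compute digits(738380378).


digits(738380378) = 1 + digits(73838037)
digits(73838037) = 1 + digits(7383803)
digits(7383803) = 1 + digits(738380)
digits(738380) = 1 + digits(73838)
digits(73838) = 1 + digits(7383)
digits(7383) = 1 + digits(738)
digits(738) = 1 + digits(73)
digits(73) = 1 + digits(7)
digits(7) = 1  (base case: 7 < 10)
Unwinding: 1 + 1 + 1 + 1 + 1 + 1 + 1 + 1 + 1 = 9

9


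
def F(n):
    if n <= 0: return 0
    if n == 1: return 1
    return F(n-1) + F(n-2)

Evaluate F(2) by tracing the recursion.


Computing F(2) bottom-up:
F(0) = 0
F(1) = 1
F(2) = F(1) + F(0) = 1 + 0 = 1

1


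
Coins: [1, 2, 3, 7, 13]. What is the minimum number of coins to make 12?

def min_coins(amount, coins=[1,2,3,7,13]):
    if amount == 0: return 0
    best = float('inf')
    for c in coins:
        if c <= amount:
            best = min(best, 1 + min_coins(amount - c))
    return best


Building up with DP:
min_coins(0) = 0
min_coins(1) = min(1+min_coins(0)=1+0=1) = 1
min_coins(2) = min(1+min_coins(1)=1+1=2, 1+min_coins(0)=1+0=1) = 1
min_coins(3) = min(1+min_coins(2)=1+1=2, 1+min_coins(1)=1+1=2, 1+min_coins(0)=1+0=1) = 1
min_coins(4) = min(1+min_coins(3)=1+1=2, 1+min_coins(2)=1+1=2, 1+min_coins(1)=1+1=2) = 2
min_coins(5) = min(1+min_coins(4)=1+2=3, 1+min_coins(3)=1+1=2, 1+min_coins(2)=1+1=2) = 2
min_coins(6) = min(1+min_coins(5)=1+2=3, 1+min_coins(4)=1+2=3, 1+min_coins(3)=1+1=2) = 2
min_coins(7) = min(1+min_coins(6)=1+2=3, 1+min_coins(5)=1+2=3, 1+min_coins(4)=1+2=3, 1+min_coins(0)=1+0=1) = 1
min_coins(8) = min(1+min_coins(7)=1+1=2, 1+min_coins(6)=1+2=3, 1+min_coins(5)=1+2=3, 1+min_coins(1)=1+1=2) = 2
min_coins(9) = min(1+min_coins(8)=1+2=3, 1+min_coins(7)=1+1=2, 1+min_coins(6)=1+2=3, 1+min_coins(2)=1+1=2) = 2
min_coins(10) = min(1+min_coins(9)=1+2=3, 1+min_coins(8)=1+2=3, 1+min_coins(7)=1+1=2, 1+min_coins(3)=1+1=2) = 2
min_coins(11) = min(1+min_coins(10)=1+2=3, 1+min_coins(9)=1+2=3, 1+min_coins(8)=1+2=3, 1+min_coins(4)=1+2=3) = 3
min_coins(12) = min(1+min_coins(11)=1+3=4, 1+min_coins(10)=1+2=3, 1+min_coins(9)=1+2=3, 1+min_coins(5)=1+2=3) = 3

3


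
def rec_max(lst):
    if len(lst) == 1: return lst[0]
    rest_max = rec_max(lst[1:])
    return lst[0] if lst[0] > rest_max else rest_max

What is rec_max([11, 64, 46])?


rec_max([11, 64, 46]): compare 11 with rec_max([64, 46])
rec_max([64, 46]): compare 64 with rec_max([46])
rec_max([46]) = 46  (base case)
Compare 64 with 46 -> 64
Compare 11 with 64 -> 64

64


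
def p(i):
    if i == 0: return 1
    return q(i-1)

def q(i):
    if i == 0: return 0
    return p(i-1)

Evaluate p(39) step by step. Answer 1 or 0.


p(39) = q(38)
q(38) = p(37)
p(37) = q(36)
q(36) = p(35)
p(35) = q(34)
q(34) = p(33)
p(33) = q(32)
q(32) = p(31)
p(31) = q(30)
q(30) = p(29)
p(29) = q(28)
q(28) = p(27)
p(27) = q(26)
q(26) = p(25)
p(25) = q(24)
q(24) = p(23)
p(23) = q(22)
q(22) = p(21)
p(21) = q(20)
q(20) = p(19)
p(19) = q(18)
q(18) = p(17)
p(17) = q(16)
q(16) = p(15)
p(15) = q(14)
q(14) = p(13)
p(13) = q(12)
q(12) = p(11)
p(11) = q(10)
q(10) = p(9)
p(9) = q(8)
q(8) = p(7)
p(7) = q(6)
q(6) = p(5)
p(5) = q(4)
q(4) = p(3)
p(3) = q(2)
q(2) = p(1)
p(1) = q(0)
q(0) = 0  (base case)
Result: 0

0


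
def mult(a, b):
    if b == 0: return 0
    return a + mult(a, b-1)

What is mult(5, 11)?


mult(5, 11) = 5 + mult(5, 10)
mult(5, 10) = 5 + mult(5, 9)
mult(5, 9) = 5 + mult(5, 8)
mult(5, 8) = 5 + mult(5, 7)
mult(5, 7) = 5 + mult(5, 6)
mult(5, 6) = 5 + mult(5, 5)
mult(5, 5) = 5 + mult(5, 4)
mult(5, 4) = 5 + mult(5, 3)
mult(5, 3) = 5 + mult(5, 2)
mult(5, 2) = 5 + mult(5, 1)
mult(5, 1) = 5 + mult(5, 0)
mult(5, 0) = 0  (base case)
Total: 5 + 5 + 5 + 5 + 5 + 5 + 5 + 5 + 5 + 5 + 5 + 0 = 55

55


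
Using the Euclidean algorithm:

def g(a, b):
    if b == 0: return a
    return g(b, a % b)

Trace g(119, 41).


g(119, 41) = g(41, 37)
g(41, 37) = g(37, 4)
g(37, 4) = g(4, 1)
g(4, 1) = g(1, 0)
g(1, 0) = 1  (base case)

1


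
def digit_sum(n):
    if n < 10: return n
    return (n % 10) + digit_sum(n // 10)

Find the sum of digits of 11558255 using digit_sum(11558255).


digit_sum(11558255) = 5 + digit_sum(1155825)
digit_sum(1155825) = 5 + digit_sum(115582)
digit_sum(115582) = 2 + digit_sum(11558)
digit_sum(11558) = 8 + digit_sum(1155)
digit_sum(1155) = 5 + digit_sum(115)
digit_sum(115) = 5 + digit_sum(11)
digit_sum(11) = 1 + digit_sum(1)
digit_sum(1) = 1  (base case)
Total: 5 + 5 + 2 + 8 + 5 + 5 + 1 + 1 = 32

32


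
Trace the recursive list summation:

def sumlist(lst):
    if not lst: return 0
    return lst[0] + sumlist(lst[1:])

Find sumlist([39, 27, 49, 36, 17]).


sumlist([39, 27, 49, 36, 17]) = 39 + sumlist([27, 49, 36, 17])
sumlist([27, 49, 36, 17]) = 27 + sumlist([49, 36, 17])
sumlist([49, 36, 17]) = 49 + sumlist([36, 17])
sumlist([36, 17]) = 36 + sumlist([17])
sumlist([17]) = 17 + sumlist([])
sumlist([]) = 0  (base case)
Total: 39 + 27 + 49 + 36 + 17 + 0 = 168

168


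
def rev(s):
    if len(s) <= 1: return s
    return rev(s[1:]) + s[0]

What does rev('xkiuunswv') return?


rev('xkiuunswv') = rev('kiuunswv') + 'x'
rev('kiuunswv') = rev('iuunswv') + 'k'
rev('iuunswv') = rev('uunswv') + 'i'
rev('uunswv') = rev('unswv') + 'u'
rev('unswv') = rev('nswv') + 'u'
rev('nswv') = rev('swv') + 'n'
rev('swv') = rev('wv') + 's'
rev('wv') = rev('v') + 'w'
rev('v') = 'v'  (base case)
Concatenating: 'v' + 'w' + 's' + 'n' + 'u' + 'u' + 'i' + 'k' + 'x' = 'vwsnuuikx'

vwsnuuikx


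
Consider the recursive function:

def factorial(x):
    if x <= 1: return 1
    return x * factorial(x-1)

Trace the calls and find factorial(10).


factorial(10)
= 10 * factorial(9)
= 10 * 9 * factorial(8)
= 10 * 9 * 8 * factorial(7)
= 10 * 9 * 8 * 7 * factorial(6)
= 10 * 9 * 8 * 7 * 6 * factorial(5)
= 10 * 9 * 8 * 7 * 6 * 5 * factorial(4)
= 10 * 9 * 8 * 7 * 6 * 5 * 4 * factorial(3)
= 10 * 9 * 8 * 7 * 6 * 5 * 4 * 3 * factorial(2)
= 10 * 9 * 8 * 7 * 6 * 5 * 4 * 3 * 2 * factorial(1)
= 10 * 9 * 8 * 7 * 6 * 5 * 4 * 3 * 2 * 1
= 3628800

3628800


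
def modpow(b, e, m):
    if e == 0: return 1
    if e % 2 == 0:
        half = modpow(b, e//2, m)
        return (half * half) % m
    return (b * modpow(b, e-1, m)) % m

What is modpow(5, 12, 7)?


modpow(5, 12, 7): e is even, compute modpow(5, 6, 7)
  modpow(5, 6, 7): e is even, compute modpow(5, 3, 7)
    modpow(5, 3, 7): e is odd, compute modpow(5, 2, 7)
      modpow(5, 2, 7): e is even, compute modpow(5, 1, 7)
        modpow(5, 1, 7): e is odd, compute modpow(5, 0, 7)
          modpow(5, 0, 7) = 1
        (5 * 1) % 7 = 5
      half=5, (5*5) % 7 = 4
    (5 * 4) % 7 = 6
  half=6, (6*6) % 7 = 1
half=1, (1*1) % 7 = 1

1


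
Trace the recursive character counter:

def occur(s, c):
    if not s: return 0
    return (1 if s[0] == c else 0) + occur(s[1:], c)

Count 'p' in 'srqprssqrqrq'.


s[0]='s' != 'p' -> 0
s[0]='r' != 'p' -> 0
s[0]='q' != 'p' -> 0
s[0]='p' == 'p' -> 1
s[0]='r' != 'p' -> 0
s[0]='s' != 'p' -> 0
s[0]='s' != 'p' -> 0
s[0]='q' != 'p' -> 0
s[0]='r' != 'p' -> 0
s[0]='q' != 'p' -> 0
s[0]='r' != 'p' -> 0
s[0]='q' != 'p' -> 0
Sum: 0 + 0 + 0 + 1 + 0 + 0 + 0 + 0 + 0 + 0 + 0 + 0 = 1

1


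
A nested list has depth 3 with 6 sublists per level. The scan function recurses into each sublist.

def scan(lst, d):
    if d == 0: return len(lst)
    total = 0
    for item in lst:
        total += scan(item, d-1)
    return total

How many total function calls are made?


At depth 0 (root): 1 call
At depth 1: each of 1 parents calls scan on 6 children = 6 calls
At depth 2: each of 6 parents calls scan on 6 children = 36 calls
At depth 3: each of 36 parents calls scan on 6 children = 216 calls
Total: 1 + 6 + 36 + 216 = 259

259


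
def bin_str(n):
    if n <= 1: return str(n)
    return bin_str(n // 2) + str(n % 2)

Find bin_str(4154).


bin_str(4154) = bin_str(2077) + '0'
bin_str(2077) = bin_str(1038) + '1'
bin_str(1038) = bin_str(519) + '0'
bin_str(519) = bin_str(259) + '1'
bin_str(259) = bin_str(129) + '1'
bin_str(129) = bin_str(64) + '1'
bin_str(64) = bin_str(32) + '0'
bin_str(32) = bin_str(16) + '0'
bin_str(16) = bin_str(8) + '0'
bin_str(8) = bin_str(4) + '0'
bin_str(4) = bin_str(2) + '0'
bin_str(2) = bin_str(1) + '0'
bin_str(1) = '1'  (base case)
Concatenating: '1' + '0' + '0' + '0' + '0' + '0' + '0' + '1' + '1' + '1' + '0' + '1' + '0' = '1000000111010'

1000000111010


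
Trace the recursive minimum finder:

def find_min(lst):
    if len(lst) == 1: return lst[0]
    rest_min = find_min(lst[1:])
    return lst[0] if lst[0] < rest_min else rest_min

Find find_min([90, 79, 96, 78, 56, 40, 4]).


find_min([90, 79, 96, 78, 56, 40, 4]): compare 90 with find_min([79, 96, 78, 56, 40, 4])
find_min([79, 96, 78, 56, 40, 4]): compare 79 with find_min([96, 78, 56, 40, 4])
find_min([96, 78, 56, 40, 4]): compare 96 with find_min([78, 56, 40, 4])
find_min([78, 56, 40, 4]): compare 78 with find_min([56, 40, 4])
find_min([56, 40, 4]): compare 56 with find_min([40, 4])
find_min([40, 4]): compare 40 with find_min([4])
find_min([4]) = 4  (base case)
Compare 40 with 4 -> 4
Compare 56 with 4 -> 4
Compare 78 with 4 -> 4
Compare 96 with 4 -> 4
Compare 79 with 4 -> 4
Compare 90 with 4 -> 4

4


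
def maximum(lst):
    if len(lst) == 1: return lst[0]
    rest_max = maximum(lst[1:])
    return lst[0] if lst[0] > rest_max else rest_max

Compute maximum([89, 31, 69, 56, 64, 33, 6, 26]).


maximum([89, 31, 69, 56, 64, 33, 6, 26]): compare 89 with maximum([31, 69, 56, 64, 33, 6, 26])
maximum([31, 69, 56, 64, 33, 6, 26]): compare 31 with maximum([69, 56, 64, 33, 6, 26])
maximum([69, 56, 64, 33, 6, 26]): compare 69 with maximum([56, 64, 33, 6, 26])
maximum([56, 64, 33, 6, 26]): compare 56 with maximum([64, 33, 6, 26])
maximum([64, 33, 6, 26]): compare 64 with maximum([33, 6, 26])
maximum([33, 6, 26]): compare 33 with maximum([6, 26])
maximum([6, 26]): compare 6 with maximum([26])
maximum([26]) = 26  (base case)
Compare 6 with 26 -> 26
Compare 33 with 26 -> 33
Compare 64 with 33 -> 64
Compare 56 with 64 -> 64
Compare 69 with 64 -> 69
Compare 31 with 69 -> 69
Compare 89 with 69 -> 89

89


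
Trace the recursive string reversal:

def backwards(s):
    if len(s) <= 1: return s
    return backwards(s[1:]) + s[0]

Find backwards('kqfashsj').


backwards('kqfashsj') = backwards('qfashsj') + 'k'
backwards('qfashsj') = backwards('fashsj') + 'q'
backwards('fashsj') = backwards('ashsj') + 'f'
backwards('ashsj') = backwards('shsj') + 'a'
backwards('shsj') = backwards('hsj') + 's'
backwards('hsj') = backwards('sj') + 'h'
backwards('sj') = backwards('j') + 's'
backwards('j') = 'j'  (base case)
Concatenating: 'j' + 's' + 'h' + 's' + 'a' + 'f' + 'q' + 'k' = 'jshsafqk'

jshsafqk


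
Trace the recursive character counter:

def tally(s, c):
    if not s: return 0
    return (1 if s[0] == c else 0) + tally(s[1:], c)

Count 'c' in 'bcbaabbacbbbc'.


s[0]='b' != 'c' -> 0
s[0]='c' == 'c' -> 1
s[0]='b' != 'c' -> 0
s[0]='a' != 'c' -> 0
s[0]='a' != 'c' -> 0
s[0]='b' != 'c' -> 0
s[0]='b' != 'c' -> 0
s[0]='a' != 'c' -> 0
s[0]='c' == 'c' -> 1
s[0]='b' != 'c' -> 0
s[0]='b' != 'c' -> 0
s[0]='b' != 'c' -> 0
s[0]='c' == 'c' -> 1
Sum: 0 + 1 + 0 + 0 + 0 + 0 + 0 + 0 + 1 + 0 + 0 + 0 + 1 = 3

3


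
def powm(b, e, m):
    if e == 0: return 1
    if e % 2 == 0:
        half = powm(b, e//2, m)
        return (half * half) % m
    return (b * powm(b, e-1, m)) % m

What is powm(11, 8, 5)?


powm(11, 8, 5): e is even, compute powm(11, 4, 5)
  powm(11, 4, 5): e is even, compute powm(11, 2, 5)
    powm(11, 2, 5): e is even, compute powm(11, 1, 5)
      powm(11, 1, 5): e is odd, compute powm(11, 0, 5)
        powm(11, 0, 5) = 1
      (11 * 1) % 5 = 1
    half=1, (1*1) % 5 = 1
  half=1, (1*1) % 5 = 1
half=1, (1*1) % 5 = 1

1


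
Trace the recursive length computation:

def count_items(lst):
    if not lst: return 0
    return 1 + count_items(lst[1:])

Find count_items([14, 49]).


count_items([14, 49]) = 1 + count_items([49])
count_items([49]) = 1 + count_items([])
count_items([]) = 0  (base case)
Unwinding: 1 + 1 + 0 = 2

2


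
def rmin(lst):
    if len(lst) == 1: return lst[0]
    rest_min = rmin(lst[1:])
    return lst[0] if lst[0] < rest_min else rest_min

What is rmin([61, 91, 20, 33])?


rmin([61, 91, 20, 33]): compare 61 with rmin([91, 20, 33])
rmin([91, 20, 33]): compare 91 with rmin([20, 33])
rmin([20, 33]): compare 20 with rmin([33])
rmin([33]) = 33  (base case)
Compare 20 with 33 -> 20
Compare 91 with 20 -> 20
Compare 61 with 20 -> 20

20
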